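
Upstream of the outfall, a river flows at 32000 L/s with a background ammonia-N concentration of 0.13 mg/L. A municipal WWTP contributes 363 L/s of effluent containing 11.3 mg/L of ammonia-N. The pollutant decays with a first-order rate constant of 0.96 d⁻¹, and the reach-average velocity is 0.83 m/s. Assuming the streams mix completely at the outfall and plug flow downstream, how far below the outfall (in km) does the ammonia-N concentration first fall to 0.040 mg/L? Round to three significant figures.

Flow-weighted average: C = (32000·0.1300 + 363.0·11.30) / 32360 = 8262/32360 = 0.2553 mg/L.
Set 0.2553·exp(−k·t) = 0.040 → t = ln(0.2553/0.040)/k = 166800 s = 46.34 h.
Distance = v·t = 0.83·166800 = 138500 m = 138.5 km.

138 km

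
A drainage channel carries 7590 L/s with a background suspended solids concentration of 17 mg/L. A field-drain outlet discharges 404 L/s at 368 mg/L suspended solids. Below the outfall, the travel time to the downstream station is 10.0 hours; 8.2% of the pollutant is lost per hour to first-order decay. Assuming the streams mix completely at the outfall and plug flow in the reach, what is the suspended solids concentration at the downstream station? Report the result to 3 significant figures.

Conservation of mass: C = (7590·17.00 + 404.0·368.0) / 7994 = 277700/7994 = 34.74 mg/L.
8.2%/h lost → k = −ln(1 − 0.082) = 0.08556 h⁻¹.
Decay over the reach: 34.74·exp(−kt) = 34.74·0.4250 = 14.77 mg/L.

14.8 mg/L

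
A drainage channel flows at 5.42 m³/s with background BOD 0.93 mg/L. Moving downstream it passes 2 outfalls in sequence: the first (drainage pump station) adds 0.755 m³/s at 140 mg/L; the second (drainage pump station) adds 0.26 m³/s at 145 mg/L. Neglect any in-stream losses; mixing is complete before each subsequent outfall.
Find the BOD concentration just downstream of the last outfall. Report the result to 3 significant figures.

After outfall 1: Q = 5.420 + 0.7550 = 6.175 m³/s; C = (5.420·0.9300 + 0.7550·140.0)/6.175 = 17.93 mg/L.
After outfall 2: Q = 6.175 + 0.2600 = 6.435 m³/s; C = (6.175·17.93 + 0.2600·145.0)/6.435 = 23.07 mg/L.

23.1 mg/L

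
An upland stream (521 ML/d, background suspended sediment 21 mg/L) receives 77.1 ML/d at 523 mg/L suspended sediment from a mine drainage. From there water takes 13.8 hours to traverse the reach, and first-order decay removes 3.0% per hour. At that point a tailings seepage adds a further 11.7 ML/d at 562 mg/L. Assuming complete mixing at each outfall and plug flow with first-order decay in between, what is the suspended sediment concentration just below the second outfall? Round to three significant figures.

66.0 mg/L

After mixing, C = (521.0·21.00 + 77.10·523.0) / 598.1 = 51260/598.1 = 85.71 mg/L; combined flow 598.1 ML/d.
3.0%/h lost → k = −ln(1 − 0.03) = 0.03046 h⁻¹.
First-order decay: C = 85.71·exp(−k·t) = 85.71·0.6568 = 56.30 mg/L.
Second outfall: C = (598.1·56.30 + 11.70·562.0)/609.8 = 66.00 mg/L.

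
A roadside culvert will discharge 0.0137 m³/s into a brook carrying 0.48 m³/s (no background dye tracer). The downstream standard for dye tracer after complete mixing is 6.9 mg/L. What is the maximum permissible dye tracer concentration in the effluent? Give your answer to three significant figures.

249 mg/L

At the limit, (Qr·Cr + Qe·Cₑ)/(Qr + Qe) = 6.9:
Cₑ = (0.4937·6.9 − 0.4800·0) / 0.01370 = 248.7 mg/L.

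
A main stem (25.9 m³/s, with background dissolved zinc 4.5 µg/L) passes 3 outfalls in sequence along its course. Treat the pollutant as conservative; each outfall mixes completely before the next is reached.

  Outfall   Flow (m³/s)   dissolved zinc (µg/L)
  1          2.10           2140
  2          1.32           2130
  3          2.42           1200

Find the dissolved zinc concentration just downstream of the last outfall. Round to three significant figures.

325 µg/L

After outfall 1: Q = 25.90 + 2.100 = 28.00 m³/s; C = (25.90·4.500 + 2.100·2140)/28.00 = 164.7 µg/L.
After outfall 2: Q = 28.00 + 1.320 = 29.32 m³/s; C = (28.00·164.7 + 1.320·2130)/29.32 = 253.1 µg/L.
After outfall 3: Q = 29.32 + 2.420 = 31.74 m³/s; C = (29.32·253.1 + 2.420·1200)/31.74 = 325.3 µg/L.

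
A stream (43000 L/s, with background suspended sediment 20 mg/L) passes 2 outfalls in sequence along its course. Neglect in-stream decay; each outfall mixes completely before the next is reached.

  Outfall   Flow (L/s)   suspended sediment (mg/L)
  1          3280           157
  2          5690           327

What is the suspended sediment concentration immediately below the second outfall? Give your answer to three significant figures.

Outfall 1: combined Q = 46280 L/s; C = (43000·20.00 + 3280·157.0)/46280 = 29.71 mg/L.
Outfall 2: combined Q = 51970 L/s; C = (46280·29.71 + 5690·327.0)/51970 = 62.26 mg/L.

62.3 mg/L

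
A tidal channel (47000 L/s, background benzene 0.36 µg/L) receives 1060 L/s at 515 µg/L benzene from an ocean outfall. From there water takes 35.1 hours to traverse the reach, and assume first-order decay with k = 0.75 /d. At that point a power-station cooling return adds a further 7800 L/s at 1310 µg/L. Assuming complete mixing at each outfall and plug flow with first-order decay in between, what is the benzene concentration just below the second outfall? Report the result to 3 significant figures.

Mixed concentration C = ΣQC/ΣQ = (47000·0.3600 + 1060·515.0) / 48060 = 562800/48060 = 11.71 µg/L; combined flow 48060 L/s.
Applying C = C₀e^(−kt): 11.71 × 0.3339 = 3.910 µg/L.
At the second outfall, C = (48060·3.910 + 7800·1310) / (48060 + 7800) = 186.3 µg/L.

186 µg/L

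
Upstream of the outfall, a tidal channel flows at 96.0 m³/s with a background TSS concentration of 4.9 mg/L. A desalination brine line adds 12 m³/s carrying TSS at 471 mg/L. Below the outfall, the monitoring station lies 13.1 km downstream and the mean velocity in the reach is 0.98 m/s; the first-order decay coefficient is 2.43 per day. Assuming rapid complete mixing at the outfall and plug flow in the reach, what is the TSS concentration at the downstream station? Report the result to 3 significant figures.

38.9 mg/L

Conservation of mass: C = (96.00·4.900 + 12.00·471.0) / 108.0 = 6122/108.0 = 56.69 mg/L.
Travel time t = 13.1·1000 / 0.98 = 13370 s = 3.713 h.
First-order decay: C = 56.69·exp(−k·t) = 56.69·0.6866 = 38.92 mg/L.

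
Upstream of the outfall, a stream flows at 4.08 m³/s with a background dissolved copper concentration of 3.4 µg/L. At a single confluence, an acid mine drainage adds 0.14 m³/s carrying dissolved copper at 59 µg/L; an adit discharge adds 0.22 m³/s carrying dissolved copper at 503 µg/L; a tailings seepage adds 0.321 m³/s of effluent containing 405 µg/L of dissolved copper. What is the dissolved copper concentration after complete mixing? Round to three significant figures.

55.2 µg/L

Flow-weighted average: C = (4.080·3.400 + 0.1400·59.00 + 0.2200·503.0 + 0.3210·405.0) / 4.761 = 262.8/4.761 = 55.20 µg/L.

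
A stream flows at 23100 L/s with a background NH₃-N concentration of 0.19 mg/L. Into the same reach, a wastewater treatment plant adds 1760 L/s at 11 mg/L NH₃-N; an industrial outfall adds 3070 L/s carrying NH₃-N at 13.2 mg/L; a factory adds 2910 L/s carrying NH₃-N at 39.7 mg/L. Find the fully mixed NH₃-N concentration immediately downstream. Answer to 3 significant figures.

Mass balance: C = (23100·0.1900 + 1760·11.00 + 3070·13.20 + 2910·39.70) / 30840 = 179800/30840 = 5.830 mg/L.

5.83 mg/L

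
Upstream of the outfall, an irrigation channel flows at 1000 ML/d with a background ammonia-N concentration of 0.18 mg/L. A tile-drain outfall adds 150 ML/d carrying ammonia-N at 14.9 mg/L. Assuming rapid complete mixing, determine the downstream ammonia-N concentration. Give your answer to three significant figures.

Mass balance: C = (1000·0.1800 + 150.0·14.90) / 1150 = 2415/1150 = 2.100 mg/L.

2.10 mg/L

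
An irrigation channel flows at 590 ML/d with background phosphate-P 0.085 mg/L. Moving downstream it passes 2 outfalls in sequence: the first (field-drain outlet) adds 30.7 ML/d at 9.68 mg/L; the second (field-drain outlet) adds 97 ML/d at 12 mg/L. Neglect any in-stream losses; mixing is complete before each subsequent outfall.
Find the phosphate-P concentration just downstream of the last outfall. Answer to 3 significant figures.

Outfall 1: combined Q = 620.7 ML/d; C = (590.0·0.08500 + 30.70·9.680)/620.7 = 0.5596 mg/L.
Outfall 2: combined Q = 717.7 ML/d; C = (620.7·0.5596 + 97.00·12.00)/717.7 = 2.106 mg/L.

2.11 mg/L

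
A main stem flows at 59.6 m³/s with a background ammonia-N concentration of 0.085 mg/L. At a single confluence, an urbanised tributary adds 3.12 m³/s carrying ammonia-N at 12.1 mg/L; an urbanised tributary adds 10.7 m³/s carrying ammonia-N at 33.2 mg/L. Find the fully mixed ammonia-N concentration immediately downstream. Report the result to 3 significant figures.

Mass balance: C = (59.60·0.08500 + 3.120·12.10 + 10.70·33.20) / 73.42 = 398.1/73.42 = 5.422 mg/L.

5.42 mg/L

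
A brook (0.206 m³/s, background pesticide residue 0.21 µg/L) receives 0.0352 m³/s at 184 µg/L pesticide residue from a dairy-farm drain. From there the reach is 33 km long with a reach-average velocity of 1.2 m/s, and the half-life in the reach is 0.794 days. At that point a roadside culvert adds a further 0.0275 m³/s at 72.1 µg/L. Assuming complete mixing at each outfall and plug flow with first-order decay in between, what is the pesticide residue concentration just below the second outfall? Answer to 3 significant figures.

Mixed concentration C = ΣQC/ΣQ = (0.2060·0.2100 + 0.03520·184.0) / 0.2412 = 6.520/0.2412 = 27.03 µg/L; combined flow 0.2412 m³/s.
Travel time t = 33·1000 / 1.2 = 27500 s = 7.639 h.
Half-life 0.794 d → k = ln 2 / 0.794 = 0.8730 d⁻¹.
Decay over the reach: 27.03·exp(−kt) = 27.03·0.7574 = 20.47 µg/L.
Second outfall: C = (0.2412·20.47 + 0.02750·72.10)/0.2687 = 25.76 µg/L.

25.8 µg/L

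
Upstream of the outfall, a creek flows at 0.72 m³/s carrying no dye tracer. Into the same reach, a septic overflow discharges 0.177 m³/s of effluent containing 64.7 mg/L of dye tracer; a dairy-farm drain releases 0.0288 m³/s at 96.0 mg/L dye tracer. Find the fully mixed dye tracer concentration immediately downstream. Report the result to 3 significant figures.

15.4 mg/L

Mixed concentration C = ΣQC/ΣQ = (0.7200·0 + 0.1770·64.70 + 0.02880·96.00) / 0.9258 = 14.22/0.9258 = 15.36 mg/L.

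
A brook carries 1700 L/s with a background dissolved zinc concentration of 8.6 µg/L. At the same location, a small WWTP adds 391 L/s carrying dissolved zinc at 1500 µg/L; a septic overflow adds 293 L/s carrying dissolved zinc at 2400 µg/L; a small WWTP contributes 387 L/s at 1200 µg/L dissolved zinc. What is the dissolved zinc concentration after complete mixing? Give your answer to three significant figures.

638 µg/L

After mixing, C = (1700·8.600 + 391.0·1500 + 293.0·2400 + 387.0·1200) / 2771 = 1769000/2771 = 638.3 µg/L.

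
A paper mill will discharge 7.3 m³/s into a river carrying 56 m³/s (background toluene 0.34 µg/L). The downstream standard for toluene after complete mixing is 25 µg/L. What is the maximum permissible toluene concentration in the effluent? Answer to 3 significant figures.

At the limit, (Qr·Cr + Qe·Cₑ)/(Qr + Qe) = 25:
Cₑ = (63.30·25 − 56.00·0.3400) / 7.300 = 214.2 µg/L.

214 µg/L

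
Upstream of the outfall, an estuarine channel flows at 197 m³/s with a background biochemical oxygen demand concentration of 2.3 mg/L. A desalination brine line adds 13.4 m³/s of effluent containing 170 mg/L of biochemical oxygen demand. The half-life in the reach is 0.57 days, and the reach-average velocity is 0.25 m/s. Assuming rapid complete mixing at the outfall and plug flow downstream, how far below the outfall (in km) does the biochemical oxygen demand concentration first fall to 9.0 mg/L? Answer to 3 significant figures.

6.51 km

Mixed concentration C = ΣQC/ΣQ = (197.0·2.300 + 13.40·170.0) / 210.4 = 2731/210.4 = 12.98 mg/L.
Half-life 0.57 d → k = ln 2 / 0.57 = 1.216 d⁻¹.
Set 12.98·exp(−k·t) = 9.0 → t = ln(12.98/9.0)/k = 26020 s = 7.228 h.
Distance = v·t = 0.25·26020 = 6505 m = 6.505 km.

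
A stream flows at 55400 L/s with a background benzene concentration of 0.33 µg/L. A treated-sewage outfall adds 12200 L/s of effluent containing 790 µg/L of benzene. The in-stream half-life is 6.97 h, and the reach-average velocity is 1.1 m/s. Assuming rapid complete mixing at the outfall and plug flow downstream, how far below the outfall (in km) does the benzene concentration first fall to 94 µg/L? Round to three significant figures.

Mass balance: C = (55400·0.3300 + 12200·790.0) / 67600 = 9656000/67600 = 142.8 µg/L.
Half-life 6.97 h → k = ln 2 / 6.97 = 0.09945 h⁻¹ = 2.387 d⁻¹.
Set 142.8·exp(−k·t) = 94 → t = ln(142.8/94)/k = 15150 s = 4.208 h.
Distance = v·t = 1.1·15150 = 16660 m = 16.66 km.

16.7 km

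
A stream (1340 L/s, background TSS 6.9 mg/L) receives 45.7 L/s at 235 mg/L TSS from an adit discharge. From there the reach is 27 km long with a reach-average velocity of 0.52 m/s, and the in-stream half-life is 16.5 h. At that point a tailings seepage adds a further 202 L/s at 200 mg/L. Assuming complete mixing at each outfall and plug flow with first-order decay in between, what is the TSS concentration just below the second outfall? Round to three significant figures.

32.3 mg/L

Flow-weighted average: C = (1340·6.900 + 45.70·235.0) / 1386 = 19990/1386 = 14.42 mg/L; combined flow 1386 L/s.
Travel time t = 27·1000 / 0.52 = 51920 s = 14.42 h.
Half-life 16.5 h → k = ln 2 / 16.5 = 0.04201 h⁻¹ = 1.008 d⁻¹.
Decay over the reach: 14.42·exp(−kt) = 14.42·0.5456 = 7.869 mg/L.
Second outfall: C = (1386·7.869 + 202.0·200.0)/1588 = 32.31 mg/L.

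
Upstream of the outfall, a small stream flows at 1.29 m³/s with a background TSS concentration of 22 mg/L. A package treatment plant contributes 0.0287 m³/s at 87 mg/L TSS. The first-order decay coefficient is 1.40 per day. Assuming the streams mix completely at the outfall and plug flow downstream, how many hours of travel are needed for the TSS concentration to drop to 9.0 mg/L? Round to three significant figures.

After mixing, C = (1.290·22.00 + 0.02870·87.00) / 1.319 = 30.88/1.319 = 23.41 mg/L.
23.41·exp(−k·t) = 9.0 → t = ln(23.41/9.0)/k = 59010 s = 16.39 h.

16.4 h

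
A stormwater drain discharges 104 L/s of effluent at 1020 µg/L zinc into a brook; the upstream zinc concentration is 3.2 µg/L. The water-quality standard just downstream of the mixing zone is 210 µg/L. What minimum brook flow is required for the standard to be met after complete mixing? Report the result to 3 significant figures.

407 L/s

Set C_mix = 210: (Q·3.200 + 104.0·1020) / (Q + 104.0) = 210
→ Q = 104.0·(1020 − 210)/(210 − 3.200) = 407.4 L/s.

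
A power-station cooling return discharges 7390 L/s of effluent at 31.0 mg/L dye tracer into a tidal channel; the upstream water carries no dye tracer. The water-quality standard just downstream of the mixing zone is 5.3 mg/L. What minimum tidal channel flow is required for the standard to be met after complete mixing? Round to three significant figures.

35800 L/s

Set C_mix = 5.3: (Q·0 + 7390·31.00) / (Q + 7390) = 5.3
→ Q = 7390·(31.00 − 5.3)/(5.3 − 0) = 35830 L/s.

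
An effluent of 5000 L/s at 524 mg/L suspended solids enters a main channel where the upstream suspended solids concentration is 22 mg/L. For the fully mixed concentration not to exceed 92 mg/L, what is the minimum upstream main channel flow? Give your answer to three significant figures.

Set C_mix = 92: (Q·22.00 + 5000·524.0) / (Q + 5000) = 92
→ Q = 5000·(524.0 − 92)/(92 − 22.00) = 30860 L/s.

30900 L/s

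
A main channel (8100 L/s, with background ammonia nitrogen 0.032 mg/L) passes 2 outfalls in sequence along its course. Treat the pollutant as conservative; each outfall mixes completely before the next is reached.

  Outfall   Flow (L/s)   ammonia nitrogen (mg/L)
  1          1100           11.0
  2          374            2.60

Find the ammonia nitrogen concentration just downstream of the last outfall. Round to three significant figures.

Outfall 1: combined Q = 9200 L/s; C = (8100·0.03200 + 1100·11.00)/9200 = 1.343 mg/L.
Outfall 2: combined Q = 9574 L/s; C = (9200·1.343 + 374.0·2.600)/9574 = 1.392 mg/L.

1.39 mg/L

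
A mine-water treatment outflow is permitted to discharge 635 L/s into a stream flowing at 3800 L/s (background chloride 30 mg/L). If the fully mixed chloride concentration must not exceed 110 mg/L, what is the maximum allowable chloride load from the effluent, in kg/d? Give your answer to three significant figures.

Mass balance at the limit: 3800·30.00 + 635.0·Cₑ = 4435·110 → Cₑ = 588.7 mg/L.
635.0 L/s = 0.6350 m³/s. Load = 0.6350 m³/s × 588.7 g/m³ × 86 400 s/d = 32300 kg/d.

32300 kg/d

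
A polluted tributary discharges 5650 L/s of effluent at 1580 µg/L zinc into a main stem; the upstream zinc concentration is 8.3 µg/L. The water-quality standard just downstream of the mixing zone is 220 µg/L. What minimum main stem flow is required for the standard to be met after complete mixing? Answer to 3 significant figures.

36300 L/s

Set C_mix = 220: (Q·8.300 + 5650·1580) / (Q + 5650) = 220
→ Q = 5650·(1580 − 220)/(220 − 8.300) = 36300 L/s.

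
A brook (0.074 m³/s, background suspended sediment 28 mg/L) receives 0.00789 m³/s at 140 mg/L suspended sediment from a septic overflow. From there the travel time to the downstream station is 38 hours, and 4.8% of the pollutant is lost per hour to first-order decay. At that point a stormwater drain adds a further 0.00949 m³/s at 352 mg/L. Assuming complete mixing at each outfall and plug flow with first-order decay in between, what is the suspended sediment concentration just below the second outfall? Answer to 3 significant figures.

41.9 mg/L

Mass balance: C = (0.07400·28.00 + 0.007890·140.0) / 0.08189 = 3.177/0.08189 = 38.79 mg/L; combined flow 0.08189 m³/s.
4.8%/h lost → k = −ln(1 − 0.048) = 0.04919 h⁻¹.
First-order decay: C = 38.79·exp(−k·t) = 38.79·0.1542 = 5.983 mg/L.
At the second outfall, C = (0.08189·5.983 + 0.009490·352.0) / (0.08189 + 0.009490) = 41.92 mg/L.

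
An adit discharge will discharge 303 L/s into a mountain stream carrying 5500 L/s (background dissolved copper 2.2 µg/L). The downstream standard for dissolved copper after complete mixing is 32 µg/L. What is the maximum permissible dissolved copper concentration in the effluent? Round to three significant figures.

573 µg/L

At the limit, (Qr·Cr + Qe·Cₑ)/(Qr + Qe) = 32:
Cₑ = (5803·32 − 5500·2.200) / 303.0 = 572.9 µg/L.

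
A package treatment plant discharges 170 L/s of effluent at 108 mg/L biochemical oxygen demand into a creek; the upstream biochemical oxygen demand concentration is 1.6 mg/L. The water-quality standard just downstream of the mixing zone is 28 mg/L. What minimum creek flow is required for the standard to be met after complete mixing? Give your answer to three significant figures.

515 L/s

Set C_mix = 28: (Q·1.600 + 170.0·108.0) / (Q + 170.0) = 28
→ Q = 170.0·(108.0 − 28)/(28 − 1.600) = 515.2 L/s.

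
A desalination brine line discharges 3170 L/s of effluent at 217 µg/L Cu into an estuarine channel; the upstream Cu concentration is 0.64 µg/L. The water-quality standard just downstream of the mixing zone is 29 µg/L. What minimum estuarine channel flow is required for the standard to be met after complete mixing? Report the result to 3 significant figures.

Set C_mix = 29: (Q·0.6400 + 3170·217.0) / (Q + 3170) = 29
→ Q = 3170·(217.0 − 29)/(29 − 0.6400) = 21010 L/s.

21000 L/s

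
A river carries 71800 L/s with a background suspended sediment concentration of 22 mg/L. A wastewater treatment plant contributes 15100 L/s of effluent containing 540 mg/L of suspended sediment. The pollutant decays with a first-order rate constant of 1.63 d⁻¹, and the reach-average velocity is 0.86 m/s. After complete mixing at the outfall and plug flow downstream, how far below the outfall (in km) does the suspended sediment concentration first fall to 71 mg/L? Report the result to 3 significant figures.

20.8 km

Mixed concentration C = ΣQC/ΣQ = (71800·22.00 + 15100·540.0) / 86900 = 9734000/86900 = 112.0 mg/L.
Set 112.0·exp(−k·t) = 71 → t = ln(112.0/71)/k = 24170 s = 6.713 h.
Distance = v·t = 0.86·24170 = 20780 m = 20.78 km.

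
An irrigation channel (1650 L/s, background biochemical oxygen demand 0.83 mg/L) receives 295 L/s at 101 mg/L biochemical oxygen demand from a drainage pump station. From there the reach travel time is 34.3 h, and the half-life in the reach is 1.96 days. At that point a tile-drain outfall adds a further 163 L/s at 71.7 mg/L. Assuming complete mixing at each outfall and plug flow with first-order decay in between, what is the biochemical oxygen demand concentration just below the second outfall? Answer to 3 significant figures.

Mixed concentration C = ΣQC/ΣQ = (1650·0.8300 + 295.0·101.0) / 1945 = 31160/1945 = 16.02 mg/L; combined flow 1945 L/s.
Half-life 1.96 d → k = ln 2 / 1.96 = 0.3536 d⁻¹.
After decay, C = 16.02 × e^(−kt) = 16.02 × 0.6033 = 9.666 mg/L.
Second outfall: C = (1945·9.666 + 163.0·71.70)/2108 = 14.46 mg/L.

14.5 mg/L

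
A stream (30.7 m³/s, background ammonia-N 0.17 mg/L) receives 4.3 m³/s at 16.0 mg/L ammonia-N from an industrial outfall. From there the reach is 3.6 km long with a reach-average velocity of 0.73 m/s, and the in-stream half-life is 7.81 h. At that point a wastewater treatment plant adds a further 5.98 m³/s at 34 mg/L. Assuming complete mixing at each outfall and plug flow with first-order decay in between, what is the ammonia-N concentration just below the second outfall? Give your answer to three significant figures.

Flow-weighted average: C = (30.70·0.1700 + 4.300·16.00) / 35.00 = 74.02/35.00 = 2.115 mg/L; combined flow 35.00 m³/s.
Travel time t = 3.6·1000 / 0.73 = 4932 s = 1.370 h.
Half-life 7.81 h → k = ln 2 / 7.81 = 0.08875 h⁻¹ = 2.130 d⁻¹.
Decay over the reach: 2.115·exp(−kt) = 2.115·0.8855 = 1.873 mg/L.
Second outfall: C = (35.00·1.873 + 5.980·34.00)/40.98 = 6.561 mg/L.

6.56 mg/L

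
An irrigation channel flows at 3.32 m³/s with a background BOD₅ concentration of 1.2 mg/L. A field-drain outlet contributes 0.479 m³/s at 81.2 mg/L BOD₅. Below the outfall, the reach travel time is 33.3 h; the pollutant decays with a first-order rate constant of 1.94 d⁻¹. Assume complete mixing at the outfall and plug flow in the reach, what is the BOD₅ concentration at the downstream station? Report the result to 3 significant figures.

After mixing, C = (3.320·1.200 + 0.4790·81.20) / 3.799 = 42.88/3.799 = 11.29 mg/L.
Applying C = C₀e^(−kt): 11.29 × 0.06776 = 0.7648 mg/L.

0.765 mg/L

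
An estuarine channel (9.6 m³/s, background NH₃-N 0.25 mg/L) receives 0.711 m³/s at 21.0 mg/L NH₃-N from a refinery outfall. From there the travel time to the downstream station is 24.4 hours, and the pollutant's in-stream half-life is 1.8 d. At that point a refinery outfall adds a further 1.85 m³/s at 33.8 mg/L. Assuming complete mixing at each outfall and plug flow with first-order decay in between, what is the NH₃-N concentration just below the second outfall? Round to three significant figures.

Flow-weighted average: C = (9.600·0.2500 + 0.7110·21.00) / 10.31 = 17.33/10.31 = 1.681 mg/L; combined flow 10.31 m³/s.
Half-life 1.8 d → k = ln 2 / 1.8 = 0.3851 d⁻¹.
After decay, C = 1.681 × e^(−kt) = 1.681 × 0.6760 = 1.136 mg/L.
At the second outfall, C = (10.31·1.136 + 1.850·33.80) / (10.31 + 1.850) = 6.105 mg/L.

6.11 mg/L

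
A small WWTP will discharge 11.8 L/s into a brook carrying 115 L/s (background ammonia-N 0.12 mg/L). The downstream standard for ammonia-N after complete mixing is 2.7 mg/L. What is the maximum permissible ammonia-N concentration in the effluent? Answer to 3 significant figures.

At the limit, (Qr·Cr + Qe·Cₑ)/(Qr + Qe) = 2.7:
Cₑ = (126.8·2.7 − 115.0·0.1200) / 11.80 = 27.84 mg/L.

27.8 mg/L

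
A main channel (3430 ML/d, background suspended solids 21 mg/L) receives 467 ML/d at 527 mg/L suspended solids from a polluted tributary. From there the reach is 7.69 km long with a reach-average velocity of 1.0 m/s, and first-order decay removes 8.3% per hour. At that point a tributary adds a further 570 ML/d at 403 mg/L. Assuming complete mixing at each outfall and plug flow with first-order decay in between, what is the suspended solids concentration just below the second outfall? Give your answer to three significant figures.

After mixing, C = (3430·21.00 + 467.0·527.0) / 3897 = 318100/3897 = 81.64 mg/L; combined flow 3897 ML/d.
Travel time t = 7.69·1000 / 1.0 = 7690 s = 2.136 h.
8.3%/h lost → k = −ln(1 − 0.083) = 0.08665 h⁻¹.
Applying C = C₀e^(−kt): 81.64 × 0.8310 = 67.84 mg/L.
At the second outfall, C = (3897·67.84 + 570.0·403.0) / (3897 + 570.0) = 110.6 mg/L.

111 mg/L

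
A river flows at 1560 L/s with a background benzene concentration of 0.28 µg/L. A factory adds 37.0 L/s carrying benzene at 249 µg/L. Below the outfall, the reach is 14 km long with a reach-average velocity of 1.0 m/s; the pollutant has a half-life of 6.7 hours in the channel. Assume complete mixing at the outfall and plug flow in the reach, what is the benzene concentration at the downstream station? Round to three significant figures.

Mass balance: C = (1560·0.2800 + 37.00·249.0) / 1597 = 9650/1597 = 6.042 µg/L.
Travel time t = 14·1000 / 1.0 = 14000 s = 3.889 h.
Half-life 6.7 h → k = ln 2 / 6.7 = 0.1035 h⁻¹ = 2.483 d⁻¹.
Decay over the reach: 6.042·exp(−kt) = 6.042·0.6688 = 4.041 µg/L.

4.04 µg/L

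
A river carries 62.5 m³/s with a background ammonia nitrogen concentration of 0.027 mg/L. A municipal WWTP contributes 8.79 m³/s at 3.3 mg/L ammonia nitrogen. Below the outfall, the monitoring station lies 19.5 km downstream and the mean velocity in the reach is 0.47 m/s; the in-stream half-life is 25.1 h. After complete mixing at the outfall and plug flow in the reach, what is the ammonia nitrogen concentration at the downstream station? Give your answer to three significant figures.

Mass balance: C = (62.50·0.02700 + 8.790·3.300) / 71.29 = 30.69/71.29 = 0.4306 mg/L.
Travel time t = 19.5·1000 / 0.47 = 41490 s = 11.52 h.
Half-life 25.1 h → k = ln 2 / 25.1 = 0.02762 h⁻¹ = 0.6628 d⁻¹.
Decay over the reach: 0.4306·exp(−kt) = 0.4306·0.7274 = 0.3132 mg/L.

0.313 mg/L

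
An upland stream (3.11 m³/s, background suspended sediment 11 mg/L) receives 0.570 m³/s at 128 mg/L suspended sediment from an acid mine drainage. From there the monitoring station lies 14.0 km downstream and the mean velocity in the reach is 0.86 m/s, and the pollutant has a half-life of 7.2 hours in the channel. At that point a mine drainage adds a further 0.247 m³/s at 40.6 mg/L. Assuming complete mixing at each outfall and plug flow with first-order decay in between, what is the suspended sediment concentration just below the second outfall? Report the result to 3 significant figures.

Mixed concentration C = ΣQC/ΣQ = (3.110·11.00 + 0.5700·128.0) / 3.680 = 107.2/3.680 = 29.12 mg/L; combined flow 3.680 m³/s.
Travel time t = 14.0·1000 / 0.86 = 16280 s = 4.522 h.
Half-life 7.2 h → k = ln 2 / 7.2 = 0.09627 h⁻¹ = 2.310 d⁻¹.
Decay over the reach: 29.12·exp(−kt) = 29.12·0.6471 = 18.84 mg/L.
At the second outfall, C = (3.680·18.84 + 0.2470·40.60) / (3.680 + 0.2470) = 20.21 mg/L.

20.2 mg/L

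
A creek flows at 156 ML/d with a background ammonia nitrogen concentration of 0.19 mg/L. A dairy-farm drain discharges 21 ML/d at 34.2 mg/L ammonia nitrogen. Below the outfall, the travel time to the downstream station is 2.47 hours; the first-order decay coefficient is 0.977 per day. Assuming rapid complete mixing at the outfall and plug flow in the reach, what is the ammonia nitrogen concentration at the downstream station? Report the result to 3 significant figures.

Flow-weighted average: C = (156.0·0.1900 + 21.00·34.20) / 177.0 = 747.8/177.0 = 4.225 mg/L.
First-order decay: C = 4.225·exp(−k·t) = 4.225·0.9043 = 3.821 mg/L.

3.82 mg/L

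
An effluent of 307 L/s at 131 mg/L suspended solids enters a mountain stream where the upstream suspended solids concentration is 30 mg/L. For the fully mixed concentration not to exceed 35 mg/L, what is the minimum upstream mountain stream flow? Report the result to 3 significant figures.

5890 L/s

Set C_mix = 35: (Q·30.00 + 307.0·131.0) / (Q + 307.0) = 35
→ Q = 307.0·(131.0 − 35)/(35 − 30.00) = 5894 L/s.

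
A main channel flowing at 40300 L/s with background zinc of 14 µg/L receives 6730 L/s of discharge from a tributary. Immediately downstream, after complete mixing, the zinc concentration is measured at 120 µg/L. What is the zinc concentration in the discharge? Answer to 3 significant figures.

Mass balance: 40300·14.00 + 6730·Cₑ = 47030·120.0
→ Cₑ = (47030·120.0 − 40300·14.00) / 6730 = 754.7 µg/L.

755 µg/L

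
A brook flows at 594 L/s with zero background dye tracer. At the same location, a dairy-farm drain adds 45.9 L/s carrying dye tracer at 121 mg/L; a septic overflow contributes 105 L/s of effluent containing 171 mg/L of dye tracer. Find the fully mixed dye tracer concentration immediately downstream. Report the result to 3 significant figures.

Mass balance: C = (594.0·0 + 45.90·121.0 + 105.0·171.0) / 744.9 = 23510/744.9 = 31.56 mg/L.

31.6 mg/L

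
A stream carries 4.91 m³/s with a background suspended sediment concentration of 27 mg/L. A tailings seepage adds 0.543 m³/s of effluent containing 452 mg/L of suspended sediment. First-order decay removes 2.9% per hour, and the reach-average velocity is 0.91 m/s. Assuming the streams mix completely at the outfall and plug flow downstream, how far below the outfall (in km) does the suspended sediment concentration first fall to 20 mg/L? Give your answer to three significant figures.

Mixed concentration C = ΣQC/ΣQ = (4.910·27.00 + 0.5430·452.0) / 5.453 = 378.0/5.453 = 69.32 mg/L.
2.9%/h lost → k = −ln(1 − 0.029) = 0.02943 h⁻¹.
Set 69.32·exp(−k·t) = 20 → t = ln(69.32/20)/k = 152100 s = 42.24 h.
Distance = v·t = 0.91·152100 = 138400 m = 138.4 km.

138 km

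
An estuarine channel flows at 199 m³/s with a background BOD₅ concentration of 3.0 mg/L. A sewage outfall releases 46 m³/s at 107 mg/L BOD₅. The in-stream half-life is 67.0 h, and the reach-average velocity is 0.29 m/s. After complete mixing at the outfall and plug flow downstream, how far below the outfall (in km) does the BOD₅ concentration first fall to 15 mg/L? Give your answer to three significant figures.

41.0 km

Conservation of mass: C = (199.0·3.000 + 46.00·107.0) / 245.0 = 5519/245.0 = 22.53 mg/L.
Half-life 67.0 h → k = ln 2 / 67.0 = 0.01035 h⁻¹ = 0.2483 d⁻¹.
Set 22.53·exp(−k·t) = 15 → t = ln(22.53/15)/k = 141500 s = 39.31 h.
Distance = v·t = 0.29·141500 = 41040 m = 41.04 km.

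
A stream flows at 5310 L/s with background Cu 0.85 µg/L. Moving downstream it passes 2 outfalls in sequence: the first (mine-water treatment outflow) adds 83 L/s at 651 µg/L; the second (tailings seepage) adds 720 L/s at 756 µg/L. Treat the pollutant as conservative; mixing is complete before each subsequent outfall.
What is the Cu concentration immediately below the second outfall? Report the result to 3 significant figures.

98.6 µg/L

After outfall 1: Q = 5310 + 83.00 = 5393 L/s; C = (5310·0.8500 + 83.00·651.0)/5393 = 10.86 µg/L.
After outfall 2: Q = 5393 + 720.0 = 6113 L/s; C = (5393·10.86 + 720.0·756.0)/6113 = 98.62 µg/L.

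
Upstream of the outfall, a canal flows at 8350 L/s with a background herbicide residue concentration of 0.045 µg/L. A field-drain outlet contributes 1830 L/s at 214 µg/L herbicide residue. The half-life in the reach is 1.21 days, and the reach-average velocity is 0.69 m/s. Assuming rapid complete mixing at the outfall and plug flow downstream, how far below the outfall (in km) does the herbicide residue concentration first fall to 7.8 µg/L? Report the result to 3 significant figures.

166 km

Mass balance: C = (8350·0.04500 + 1830·214.0) / 10180 = 392000/10180 = 38.51 µg/L.
Half-life 1.21 d → k = ln 2 / 1.21 = 0.5728 d⁻¹.
Set 38.51·exp(−k·t) = 7.8 → t = ln(38.51/7.8)/k = 240800 s = 66.90 h.
Distance = v·t = 0.69·240800 = 166200 m = 166.2 km.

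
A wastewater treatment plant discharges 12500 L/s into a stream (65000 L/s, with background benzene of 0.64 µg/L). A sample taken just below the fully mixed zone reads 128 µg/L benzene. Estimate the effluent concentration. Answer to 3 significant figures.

790 µg/L

Mass balance: 65000·0.6400 + 12500·Cₑ = 77500·128.0
→ Cₑ = (77500·128.0 − 65000·0.6400) / 12500 = 790.3 µg/L.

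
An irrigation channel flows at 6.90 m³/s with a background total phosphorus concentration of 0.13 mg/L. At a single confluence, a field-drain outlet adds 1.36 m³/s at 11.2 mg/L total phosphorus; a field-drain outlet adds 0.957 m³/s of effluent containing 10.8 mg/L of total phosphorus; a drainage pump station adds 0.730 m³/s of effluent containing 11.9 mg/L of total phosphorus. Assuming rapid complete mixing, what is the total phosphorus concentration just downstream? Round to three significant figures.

Mass balance: C = (6.900·0.1300 + 1.360·11.20 + 0.9570·10.80 + 0.7300·11.90) / 9.947 = 35.15/9.947 = 3.534 mg/L.

3.53 mg/L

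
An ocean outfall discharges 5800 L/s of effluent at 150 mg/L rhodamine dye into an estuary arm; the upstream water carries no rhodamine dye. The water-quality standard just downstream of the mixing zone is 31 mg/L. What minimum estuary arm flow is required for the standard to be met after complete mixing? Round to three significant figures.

Set C_mix = 31: (Q·0 + 5800·150.0) / (Q + 5800) = 31
→ Q = 5800·(150.0 − 31)/(31 − 0) = 22260 L/s.

22300 L/s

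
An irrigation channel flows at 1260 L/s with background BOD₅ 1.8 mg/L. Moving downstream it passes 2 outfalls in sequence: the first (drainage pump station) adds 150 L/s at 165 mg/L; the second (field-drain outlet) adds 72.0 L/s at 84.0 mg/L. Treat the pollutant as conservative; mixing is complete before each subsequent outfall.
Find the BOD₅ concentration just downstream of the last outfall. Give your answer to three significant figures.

22.3 mg/L

After outfall 1: Q = 1260 + 150.0 = 1410 L/s; C = (1260·1.800 + 150.0·165.0)/1410 = 19.16 mg/L.
After outfall 2: Q = 1410 + 72.00 = 1482 L/s; C = (1410·19.16 + 72.00·84.00)/1482 = 22.31 mg/L.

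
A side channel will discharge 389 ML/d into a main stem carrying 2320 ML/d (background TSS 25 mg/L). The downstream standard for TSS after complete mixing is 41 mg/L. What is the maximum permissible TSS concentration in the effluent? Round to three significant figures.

136 mg/L

At the limit, (Qr·Cr + Qe·Cₑ)/(Qr + Qe) = 41:
Cₑ = (2709·41 − 2320·25.00) / 389.0 = 136.4 mg/L.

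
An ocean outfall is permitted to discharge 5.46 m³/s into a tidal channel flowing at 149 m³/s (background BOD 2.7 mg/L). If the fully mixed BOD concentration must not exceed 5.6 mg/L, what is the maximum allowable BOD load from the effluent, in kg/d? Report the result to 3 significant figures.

Mass balance at the limit: 149.0·2.700 + 5.460·Cₑ = 154.5·5.6 → Cₑ = 84.74 mg/L.
Load = 5.460 m³/s × 84.74 g/m³ × 86 400 s/d = 39980 kg/d.

40000 kg/d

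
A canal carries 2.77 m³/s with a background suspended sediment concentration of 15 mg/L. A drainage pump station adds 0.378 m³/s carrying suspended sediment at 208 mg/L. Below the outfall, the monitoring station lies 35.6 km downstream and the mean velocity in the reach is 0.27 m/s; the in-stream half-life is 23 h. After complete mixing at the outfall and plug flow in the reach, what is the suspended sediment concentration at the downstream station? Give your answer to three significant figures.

12.7 mg/L

Mass balance: C = (2.770·15.00 + 0.3780·208.0) / 3.148 = 120.2/3.148 = 38.17 mg/L.
Travel time t = 35.6·1000 / 0.27 = 131900 s = 36.63 h.
Half-life 23 h → k = ln 2 / 23 = 0.03014 h⁻¹ = 0.7233 d⁻¹.
First-order decay: C = 38.17·exp(−k·t) = 38.17·0.3316 = 12.66 mg/L.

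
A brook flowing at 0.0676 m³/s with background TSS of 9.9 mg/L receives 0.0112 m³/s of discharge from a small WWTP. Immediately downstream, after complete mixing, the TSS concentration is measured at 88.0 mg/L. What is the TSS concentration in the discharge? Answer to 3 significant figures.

559 mg/L

Mass balance: 0.06760·9.900 + 0.01120·Cₑ = 0.07880·88.00
→ Cₑ = (0.07880·88.00 − 0.06760·9.900) / 0.01120 = 559.4 mg/L.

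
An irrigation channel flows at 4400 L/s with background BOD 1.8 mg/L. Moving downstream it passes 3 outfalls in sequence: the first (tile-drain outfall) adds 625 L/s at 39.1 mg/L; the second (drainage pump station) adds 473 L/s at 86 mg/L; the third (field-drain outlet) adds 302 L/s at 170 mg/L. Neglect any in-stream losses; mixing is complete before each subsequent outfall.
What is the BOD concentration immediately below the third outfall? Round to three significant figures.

21.4 mg/L

Outfall 1: combined Q = 5025 L/s; C = (4400·1.800 + 625.0·39.10)/5025 = 6.439 mg/L.
Outfall 2: combined Q = 5498 L/s; C = (5025·6.439 + 473.0·86.00)/5498 = 13.28 mg/L.
Outfall 3: combined Q = 5800 L/s; C = (5498·13.28 + 302.0·170.0)/5800 = 21.44 mg/L.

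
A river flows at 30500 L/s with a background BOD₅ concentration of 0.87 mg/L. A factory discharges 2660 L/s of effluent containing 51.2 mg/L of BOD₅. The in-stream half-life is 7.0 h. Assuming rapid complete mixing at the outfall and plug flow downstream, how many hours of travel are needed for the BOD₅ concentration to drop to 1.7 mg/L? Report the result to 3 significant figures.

10.7 h

Flow-weighted average: C = (30500·0.8700 + 2660·51.20) / 33160 = 162700/33160 = 4.907 mg/L.
Half-life 7.0 h → k = ln 2 / 7.0 = 0.09902 h⁻¹ = 2.377 d⁻¹.
4.907·exp(−k·t) = 1.7 → t = ln(4.907/1.7)/k = 38540 s = 10.71 h.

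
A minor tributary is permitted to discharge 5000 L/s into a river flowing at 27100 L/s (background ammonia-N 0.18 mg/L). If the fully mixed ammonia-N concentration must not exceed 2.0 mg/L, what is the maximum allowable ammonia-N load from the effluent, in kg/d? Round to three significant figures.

5130 kg/d

Mass balance at the limit: 27100·0.1800 + 5000·Cₑ = 32100·2.0 → Cₑ = 11.86 mg/L.
5000 L/s = 5.000 m³/s. Load = 5.000 m³/s × 11.86 g/m³ × 86 400 s/d = 5125 kg/d.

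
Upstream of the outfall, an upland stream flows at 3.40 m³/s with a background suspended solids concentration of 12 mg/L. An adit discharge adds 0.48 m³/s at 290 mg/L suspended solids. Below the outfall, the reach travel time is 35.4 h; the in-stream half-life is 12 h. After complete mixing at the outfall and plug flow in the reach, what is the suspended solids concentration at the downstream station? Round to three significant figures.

After mixing, C = (3.400·12.00 + 0.4800·290.0) / 3.880 = 180.0/3.880 = 46.39 mg/L.
Half-life 12 h → k = ln 2 / 12 = 0.05776 h⁻¹ = 1.386 d⁻¹.
First-order decay: C = 46.39·exp(−k·t) = 46.39·0.1294 = 6.003 mg/L.

6.00 mg/L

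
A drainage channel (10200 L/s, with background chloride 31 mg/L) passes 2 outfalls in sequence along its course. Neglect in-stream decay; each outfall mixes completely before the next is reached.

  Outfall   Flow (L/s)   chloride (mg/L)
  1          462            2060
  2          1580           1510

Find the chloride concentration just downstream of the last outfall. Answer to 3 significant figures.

Below outfall 1: Q → 10660 L/s, C = (10200·31.00 + 462.0·2060)/10660 = 118.9 mg/L.
Below outfall 2: Q → 12240 L/s, C = (10660·118.9 + 1580·1510)/12240 = 298.5 mg/L.

298 mg/L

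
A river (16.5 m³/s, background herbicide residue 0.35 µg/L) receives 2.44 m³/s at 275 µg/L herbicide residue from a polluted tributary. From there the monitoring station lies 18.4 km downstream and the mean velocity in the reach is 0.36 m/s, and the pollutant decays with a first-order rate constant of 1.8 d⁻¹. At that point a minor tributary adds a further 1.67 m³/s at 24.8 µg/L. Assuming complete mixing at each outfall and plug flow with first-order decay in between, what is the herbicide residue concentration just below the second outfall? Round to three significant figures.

13.3 µg/L

Flow-weighted average: C = (16.50·0.3500 + 2.440·275.0) / 18.94 = 676.8/18.94 = 35.73 µg/L; combined flow 18.94 m³/s.
Travel time t = 18.4·1000 / 0.36 = 51110 s = 14.20 h.
Applying C = C₀e^(−kt): 35.73 × 0.3448 = 12.32 µg/L.
At the second outfall, C = (18.94·12.32 + 1.670·24.80) / (18.94 + 1.670) = 13.33 µg/L.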